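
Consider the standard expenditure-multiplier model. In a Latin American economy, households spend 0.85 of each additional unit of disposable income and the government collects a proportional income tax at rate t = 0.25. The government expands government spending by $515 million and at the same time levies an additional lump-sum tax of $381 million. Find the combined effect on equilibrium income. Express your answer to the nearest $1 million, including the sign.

+$527 million

Expenditure multiplier = 1/(1 − c(1−t)) = 1/(1 − 0.85×0.75) = 1/0.3625 ≈ 2.759.
ΔG contributes k·ΔG = (+$515 million) / 0.3625 ≈ +$1,420.7 million.
ΔT of +$381 million changes first-round spending by −c·ΔT = −$323.85 million, contributing k·(−c·ΔT) = (−$323.85 million) / 0.3625 ≈ −$893.4 million.
Net ΔY = k(ΔG − c·ΔT) = (+$191.15 million) / 0.3625 ≈ +$527 million.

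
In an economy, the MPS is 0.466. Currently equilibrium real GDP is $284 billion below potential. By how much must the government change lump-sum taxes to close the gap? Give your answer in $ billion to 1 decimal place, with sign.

MPC = 1 − MPS = 1 − 0.466 = 0.534.
Spending multiplier = 1/(1 − MPC) = 1/(1 − 0.534) = 1/0.466 ≈ 2.146.
Tax multiplier = −c·k = −0.534/0.466 ≈ −1.146. Need ΔY = +$284 billion, so ΔT = ΔY/(−c·k) = −(+$284 billion) × 0.466 / 0.534 ≈ −$247.8 billion.
The government should cut lump-sum taxes by $247.8 billion.

−$247.8 billion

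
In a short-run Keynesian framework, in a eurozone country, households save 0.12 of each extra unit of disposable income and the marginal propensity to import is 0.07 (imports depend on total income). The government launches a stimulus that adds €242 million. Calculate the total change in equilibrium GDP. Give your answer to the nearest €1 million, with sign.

+€1,274 million

MPC = 1 − MPS = 1 − 0.12 = 0.88.
Expenditure multiplier = 1/(1 − c + m) = 1/(1 − 0.88 + 0.07) = 1/0.19 ≈ 5.263.
ΔY = k × ΔG = (+€242 million) / 0.19 ≈ +€1,274 million.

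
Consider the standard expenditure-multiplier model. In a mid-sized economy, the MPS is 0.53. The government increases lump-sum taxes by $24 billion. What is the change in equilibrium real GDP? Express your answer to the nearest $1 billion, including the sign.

MPC = 1 − MPS = 1 − 0.53 = 0.47.
A lump-sum tax change of +$24 billion shifts disposable income by −$24 billion; first-round consumption changes by −c × ΔT = −0.47 × (+$24 billion) = −$11.28 billion.
Expenditure multiplier = 1/(1 − MPC) = 1/(1 − 0.47) = 1/0.53 ≈ 1.887.
The tax multiplier is −c × k ≈ −0.887, so ΔY = k × (−c·ΔT) = (−$11.28 billion) / 0.53 ≈ −$21 billion.

−$21 billion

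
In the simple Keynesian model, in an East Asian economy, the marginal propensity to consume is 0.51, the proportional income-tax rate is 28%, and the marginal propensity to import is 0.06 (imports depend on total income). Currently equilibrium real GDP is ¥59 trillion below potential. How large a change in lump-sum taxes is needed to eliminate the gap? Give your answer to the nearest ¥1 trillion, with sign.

Spending multiplier = 1/(1 − c(1−t) + m) = 1/(1 − 0.51×0.72 + 0.06) = 1/0.6928 ≈ 1.443.
Tax multiplier = −c·k = −0.51/0.6928 ≈ −0.736. Need ΔY = +¥59 trillion, so ΔT = ΔY/(−c·k) = −(+¥59 trillion) × 0.6928 / 0.51 ≈ −¥80 trillion.
The government should cut lump-sum taxes by ¥80 trillion.

−¥80 trillion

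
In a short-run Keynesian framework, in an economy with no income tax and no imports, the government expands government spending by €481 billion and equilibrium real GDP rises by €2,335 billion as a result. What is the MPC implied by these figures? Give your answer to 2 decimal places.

Implied spending multiplier k = ΔY/ΔG = 2,335/481 ≈ 4.8545.
Since k = 1/(1 − MPC), MPC = 1 − 1/k = 1 − ΔG/ΔY = 1 − 481/2,335 ≈ 0.79.

0.79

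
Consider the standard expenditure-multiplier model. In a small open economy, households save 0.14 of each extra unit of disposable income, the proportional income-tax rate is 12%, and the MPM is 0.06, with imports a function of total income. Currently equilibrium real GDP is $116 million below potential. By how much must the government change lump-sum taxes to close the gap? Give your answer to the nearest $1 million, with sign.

−$41 million

MPC = 1 − MPS = 1 − 0.14 = 0.86.
Spending multiplier = 1/(1 − c(1−t) + m) = 1/(1 − 0.86×0.88 + 0.06) = 1/0.3032 ≈ 3.298.
Tax multiplier = −c·k = −0.86/0.3032 ≈ −2.836. Need ΔY = +$116 million, so ΔT = ΔY/(−c·k) = −(+$116 million) × 0.3032 / 0.86 ≈ −$41 million.
The government should cut lump-sum taxes by $41 million.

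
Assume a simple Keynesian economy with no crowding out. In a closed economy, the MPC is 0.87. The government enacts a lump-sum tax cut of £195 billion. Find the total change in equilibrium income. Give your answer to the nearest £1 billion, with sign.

+£1,305 billion

A lump-sum tax change of −£195 billion shifts disposable income by +£195 billion; first-round consumption changes by −c × ΔT = −0.87 × (−£195 billion) = +£169.65 billion.
Expenditure multiplier = 1/(1 − MPC) = 1/(1 − 0.87) = 1/0.13 ≈ 7.692.
The tax multiplier is −c × k ≈ −6.692, so ΔY = k × (−c·ΔT) = (+£169.65 billion) / 0.13 = +£1,305 billion.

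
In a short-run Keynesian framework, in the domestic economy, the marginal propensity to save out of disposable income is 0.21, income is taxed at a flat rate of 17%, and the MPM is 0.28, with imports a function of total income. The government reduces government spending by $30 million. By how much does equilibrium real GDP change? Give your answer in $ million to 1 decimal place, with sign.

−$48.1 million

MPC = 1 − MPS = 1 − 0.21 = 0.79.
Expenditure multiplier = 1/(1 − c(1−t) + m) = 1/(1 − 0.79×0.83 + 0.28) = 1/0.6243 ≈ 1.602.
ΔY = k × ΔG = (−$30 million) / 0.6243 ≈ −$48.1 million.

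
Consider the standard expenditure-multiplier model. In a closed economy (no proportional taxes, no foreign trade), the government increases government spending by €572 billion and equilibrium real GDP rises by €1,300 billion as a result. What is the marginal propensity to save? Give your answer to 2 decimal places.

0.44

Implied spending multiplier k = ΔY/ΔG = 1,300/572 ≈ 2.2727.
Since k = 1/(1 − MPC), MPC = 1 − 1/k = 1 − ΔG/ΔY = 1 − 572/1,300 = 0.56.
MPS = 1 − MPC = 0.44.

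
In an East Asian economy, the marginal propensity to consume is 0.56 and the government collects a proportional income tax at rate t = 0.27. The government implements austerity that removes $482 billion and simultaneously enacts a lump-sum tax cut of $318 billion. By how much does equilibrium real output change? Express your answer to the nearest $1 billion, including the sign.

−$514 billion

Expenditure multiplier = 1/(1 − c(1−t)) = 1/(1 − 0.56×0.73) = 1/0.5912 ≈ 1.691.
ΔG contributes k·ΔG = (−$482 billion) / 0.5912 ≈ −$815.3 billion.
ΔT of −$318 billion changes first-round spending by −c·ΔT = +$178.08 billion, contributing k·(−c·ΔT) = (+$178.08 billion) / 0.5912 ≈ +$301.2 billion.
Net ΔY = k(ΔG − c·ΔT) = (−$303.92 billion) / 0.5912 ≈ −$514 billion.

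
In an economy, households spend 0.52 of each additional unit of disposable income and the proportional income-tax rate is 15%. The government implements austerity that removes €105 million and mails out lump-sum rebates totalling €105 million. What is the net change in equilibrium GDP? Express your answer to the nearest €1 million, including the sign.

−€90 million

Expenditure multiplier = 1/(1 − c(1−t)) = 1/(1 − 0.52×0.85) = 1/0.558 ≈ 1.792.
ΔG contributes k·ΔG = (−€105 million) / 0.558 ≈ −€188.2 million.
ΔT of −€105 million changes first-round spending by −c·ΔT = +€54.6 million, contributing k·(−c·ΔT) = (+€54.6 million) / 0.558 ≈ +€97.8 million.
Net ΔY = k(ΔG − c·ΔT) = (−€50.4 million) / 0.558 ≈ −€90 million.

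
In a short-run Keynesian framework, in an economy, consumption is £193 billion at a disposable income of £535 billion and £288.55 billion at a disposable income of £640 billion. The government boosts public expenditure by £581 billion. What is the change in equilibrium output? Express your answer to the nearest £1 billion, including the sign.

+£6,456 billion

MPC = ΔC/ΔYd = (288.55 − 193)/(640 − 535) = 95.55/105 = 0.91.
Spending multiplier = 1/(1 − MPC) = 1/(1 − 0.91) = 1/0.09 ≈ 11.111.
ΔY = k × ΔG = (+£581 billion) / 0.09 ≈ +£6,456 billion.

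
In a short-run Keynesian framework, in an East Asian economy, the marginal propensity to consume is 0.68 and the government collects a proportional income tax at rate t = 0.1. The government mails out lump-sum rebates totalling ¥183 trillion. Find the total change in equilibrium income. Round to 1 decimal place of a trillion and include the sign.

A lump-sum tax change of −¥183 trillion shifts disposable income by +¥183 trillion; first-round consumption changes by −c × ΔT = −0.68 × (−¥183 trillion) = +¥124.44 trillion.
Expenditure multiplier = 1/(1 − c(1−t)) = 1/(1 − 0.68×0.9) = 1/0.388 ≈ 2.577.
The tax multiplier is −c × k ≈ −1.753, so ΔY = k × (−c·ΔT) = (+¥124.44 trillion) / 0.388 ≈ +¥320.7 trillion.

+¥320.7 trillion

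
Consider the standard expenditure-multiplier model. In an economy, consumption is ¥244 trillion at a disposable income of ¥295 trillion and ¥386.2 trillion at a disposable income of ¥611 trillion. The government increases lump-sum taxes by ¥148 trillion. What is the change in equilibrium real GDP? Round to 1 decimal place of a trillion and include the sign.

MPC = ΔC/ΔYd = (386.2 − 244)/(611 − 295) = 142.2/316 = 0.45.
A lump-sum tax change of +¥148 trillion shifts disposable income by −¥148 trillion; first-round consumption changes by −c × ΔT = −0.45 × (+¥148 trillion) = −¥66.6 trillion.
Expenditure multiplier = 1/(1 − MPC) = 1/(1 − 0.45) = 1/0.55 ≈ 1.818.
The tax multiplier is −c × k ≈ −0.818, so ΔY = k × (−c·ΔT) = (−¥66.6 trillion) / 0.55 ≈ −¥121.1 trillion.

−¥121.1 trillion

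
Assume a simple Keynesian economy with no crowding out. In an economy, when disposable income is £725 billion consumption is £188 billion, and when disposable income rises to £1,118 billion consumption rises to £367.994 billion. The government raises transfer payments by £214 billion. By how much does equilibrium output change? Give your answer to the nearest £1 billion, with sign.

MPC = ΔC/ΔYd = (367.994 − 188)/(1,118 − 725) = 179.994/393 = 0.458.
The transfer change shifts disposable income by +£214 billion, so first-round consumption changes by c·ΔTR = 0.458 × (+£214 billion) = +£98.012 billion.
Expenditure multiplier = 1/(1 − MPC) = 1/(1 − 0.458) = 1/0.542 ≈ 1.845.
The transfer multiplier is c × k ≈ 0.845, so ΔY = k × (c·ΔTR) = (+£98.012 billion) / 0.542 ≈ +£181 billion.

+£181 billion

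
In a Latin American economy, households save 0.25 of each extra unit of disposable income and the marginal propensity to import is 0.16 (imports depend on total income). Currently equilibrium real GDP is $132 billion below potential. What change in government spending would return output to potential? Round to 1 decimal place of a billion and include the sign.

+$54.1 billion

MPC = 1 − MPS = 1 − 0.25 = 0.75.
Spending multiplier = 1/(1 − c + m) = 1/(1 − 0.75 + 0.16) = 1/0.41 ≈ 2.439.
Need ΔY = +$132 billion, so ΔG = ΔY/k = (+$132 billion) × 0.41 ≈ +$54.1 billion.
The government should increase government spending by $54.1 billion.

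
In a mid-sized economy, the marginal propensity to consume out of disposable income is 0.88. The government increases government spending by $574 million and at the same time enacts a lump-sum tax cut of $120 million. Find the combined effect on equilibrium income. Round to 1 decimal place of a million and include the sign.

+$5,663.3 million

Expenditure multiplier = 1/(1 − MPC) = 1/(1 − 0.88) = 1/0.12 ≈ 8.333.
ΔG contributes k·ΔG = (+$574 million) / 0.12 ≈ +$4,783.3 million.
ΔT of −$120 million changes first-round spending by −c·ΔT = +$105.6 million, contributing k·(−c·ΔT) = (+$105.6 million) / 0.12 = +$880 million.
Net ΔY = k(ΔG − c·ΔT) = (+$679.6 million) / 0.12 ≈ +$5,663.3 million.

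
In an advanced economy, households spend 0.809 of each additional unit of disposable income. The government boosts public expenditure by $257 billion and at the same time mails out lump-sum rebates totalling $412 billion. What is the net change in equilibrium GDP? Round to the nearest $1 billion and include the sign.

+$3,091 billion

Expenditure multiplier = 1/(1 − MPC) = 1/(1 − 0.809) = 1/0.191 ≈ 5.236.
ΔG contributes k·ΔG = (+$257 billion) / 0.191 ≈ +$1,345.5 billion.
ΔT of −$412 billion changes first-round spending by −c·ΔT = +$333.308 billion, contributing k·(−c·ΔT) = (+$333.308 billion) / 0.191 ≈ +$1,745.1 billion.
Net ΔY = k(ΔG − c·ΔT) = (+$590.308 billion) / 0.191 ≈ +$3,091 billion.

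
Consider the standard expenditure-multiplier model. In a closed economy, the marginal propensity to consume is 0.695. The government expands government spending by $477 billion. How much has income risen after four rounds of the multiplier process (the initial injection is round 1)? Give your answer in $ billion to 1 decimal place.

$1,199.0 billion

Round 1 adds ΔG = $477 billion; each later round is MPC = 0.695 times the previous.
After 4 rounds: 477 + 331.515 + 230.402925 + 160.130032875 = ΔG·(1 − c^4)/(1 − c) = 477 × (1 − 0.233313150625)/0.305 ≈ $1,199 billion.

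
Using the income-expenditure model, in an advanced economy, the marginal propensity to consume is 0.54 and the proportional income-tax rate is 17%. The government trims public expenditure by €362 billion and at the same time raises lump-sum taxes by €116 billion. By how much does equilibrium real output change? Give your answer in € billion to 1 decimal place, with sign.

Expenditure multiplier = 1/(1 − c(1−t)) = 1/(1 − 0.54×0.83) = 1/0.5518 ≈ 1.812.
ΔG contributes k·ΔG = (−€362 billion) / 0.5518 ≈ −€656 billion.
ΔT of +€116 billion changes first-round spending by −c·ΔT = −€62.64 billion, contributing k·(−c·ΔT) = (−€62.64 billion) / 0.5518 ≈ −€113.5 billion.
Net ΔY = k(ΔG − c·ΔT) = (−€424.64 billion) / 0.5518 ≈ −€769.6 billion.

−€769.6 billion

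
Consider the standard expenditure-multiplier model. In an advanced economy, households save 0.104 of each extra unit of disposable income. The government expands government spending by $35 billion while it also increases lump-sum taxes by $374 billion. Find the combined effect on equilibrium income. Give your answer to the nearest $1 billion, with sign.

−$2,886 billion

MPC = 1 − MPS = 1 − 0.104 = 0.896.
Expenditure multiplier = 1/(1 − MPC) = 1/(1 − 0.896) = 1/0.104 ≈ 9.615.
ΔG contributes k·ΔG = (+$35 billion) / 0.104 ≈ +$336.5 billion.
ΔT of +$374 billion changes first-round spending by −c·ΔT = −$335.104 billion, contributing k·(−c·ΔT) = (−$335.104 billion) / 0.104 ≈ −$3,222.2 billion.
Net ΔY = k(ΔG − c·ΔT) = (−$300.104 billion) / 0.104 ≈ −$2,886 billion.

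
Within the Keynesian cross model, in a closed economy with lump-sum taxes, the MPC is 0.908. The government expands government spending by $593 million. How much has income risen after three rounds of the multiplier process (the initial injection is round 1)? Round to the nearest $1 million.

Round 1 adds ΔG = $593 million; each later round is MPC = 0.908 times the previous.
After 3 rounds: 593 + 538.444 + 488.907152 = ΔG·(1 − c^3)/(1 − c) = 593 × (1 − 0.748613312)/0.092 ≈ $1,620 million.

$1,620 million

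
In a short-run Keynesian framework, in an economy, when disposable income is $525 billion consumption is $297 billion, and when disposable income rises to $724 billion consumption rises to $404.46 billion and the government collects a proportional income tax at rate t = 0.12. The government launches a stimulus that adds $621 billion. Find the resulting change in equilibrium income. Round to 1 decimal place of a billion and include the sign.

+$1,183.3 billion

MPC = ΔC/ΔYd = (404.46 − 297)/(724 − 525) = 107.46/199 = 0.54.
Spending multiplier = 1/(1 − c(1−t)) = 1/(1 − 0.54×0.88) = 1/0.5248 ≈ 1.905.
ΔY = k × ΔG = (+$621 billion) / 0.5248 ≈ +$1,183.3 billion.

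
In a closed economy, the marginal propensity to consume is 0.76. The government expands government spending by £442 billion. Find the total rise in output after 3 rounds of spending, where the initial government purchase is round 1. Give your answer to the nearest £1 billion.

Round 1 adds ΔG = £442 billion; each later round is MPC = 0.76 times the previous.
After 3 rounds: 442 + 335.92 + 255.2992 = ΔG·(1 − c^3)/(1 − c) = 442 × (1 − 0.438976)/0.24 ≈ £1,033 billion.

£1,033 billion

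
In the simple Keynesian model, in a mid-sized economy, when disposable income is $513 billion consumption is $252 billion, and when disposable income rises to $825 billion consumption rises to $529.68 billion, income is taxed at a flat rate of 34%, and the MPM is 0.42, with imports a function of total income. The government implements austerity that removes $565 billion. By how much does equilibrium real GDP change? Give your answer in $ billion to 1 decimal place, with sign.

MPC = ΔC/ΔYd = (529.68 − 252)/(825 − 513) = 277.68/312 = 0.89.
Government-spending multiplier = 1/(1 − c(1−t) + m) = 1/(1 − 0.89×0.66 + 0.42) = 1/0.8326 ≈ 1.201.
ΔY = k × ΔG = (−$565 billion) / 0.8326 ≈ −$678.6 billion.

−$678.6 billion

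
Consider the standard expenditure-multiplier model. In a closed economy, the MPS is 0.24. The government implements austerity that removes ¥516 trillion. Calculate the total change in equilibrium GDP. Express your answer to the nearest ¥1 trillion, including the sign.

−¥2,150 trillion

MPC = 1 − MPS = 1 − 0.24 = 0.76.
Spending multiplier = 1/(1 − MPC) = 1/(1 − 0.76) = 1/0.24 ≈ 4.167.
ΔY = k × ΔG = (−¥516 trillion) / 0.24 = −¥2,150 trillion.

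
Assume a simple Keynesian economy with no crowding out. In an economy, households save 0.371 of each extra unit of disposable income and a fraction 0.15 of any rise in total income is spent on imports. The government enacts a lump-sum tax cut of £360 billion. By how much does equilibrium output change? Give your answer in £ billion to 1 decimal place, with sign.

+£434.6 billion

MPC = 1 − MPS = 1 − 0.371 = 0.629.
A lump-sum tax change of −£360 billion shifts disposable income by +£360 billion; first-round consumption changes by −c × ΔT = −0.629 × (−£360 billion) = +£226.44 billion.
Expenditure multiplier = 1/(1 − c + m) = 1/(1 − 0.629 + 0.15) = 1/0.521 ≈ 1.919.
The tax multiplier is −c × k ≈ −1.207, so ΔY = k × (−c·ΔT) = (+£226.44 billion) / 0.521 ≈ +£434.6 billion.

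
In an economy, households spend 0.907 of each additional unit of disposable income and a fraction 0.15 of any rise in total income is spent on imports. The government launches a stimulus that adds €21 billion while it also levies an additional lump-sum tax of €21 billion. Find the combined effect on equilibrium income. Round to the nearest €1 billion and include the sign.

Expenditure multiplier = 1/(1 − c + m) = 1/(1 − 0.907 + 0.15) = 1/0.243 ≈ 4.115.
ΔG contributes k·ΔG = (+€21 billion) / 0.243 ≈ +€86.4 billion.
ΔT of +€21 billion changes first-round spending by −c·ΔT = −€19.047 billion, contributing k·(−c·ΔT) = (−€19.047 billion) / 0.243 ≈ −€78.4 billion.
Net ΔY = k(ΔG − c·ΔT) = (+€1.953 billion) / 0.243 ≈ +€8 billion.

+€8 billion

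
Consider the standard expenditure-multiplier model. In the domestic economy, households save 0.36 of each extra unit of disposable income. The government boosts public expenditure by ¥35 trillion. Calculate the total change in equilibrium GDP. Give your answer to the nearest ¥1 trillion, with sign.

MPC = 1 − MPS = 1 − 0.36 = 0.64.
Spending multiplier = 1/(1 − MPC) = 1/(1 − 0.64) = 1/0.36 ≈ 2.778.
ΔY = k × ΔG = (+¥35 trillion) / 0.36 ≈ +¥97 trillion.

+¥97 trillion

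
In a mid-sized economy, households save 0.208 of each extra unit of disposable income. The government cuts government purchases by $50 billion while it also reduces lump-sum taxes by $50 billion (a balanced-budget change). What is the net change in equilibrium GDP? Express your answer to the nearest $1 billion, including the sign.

MPC = 1 − MPS = 1 − 0.208 = 0.792.
Expenditure multiplier = 1/(1 − MPC) = 1/(1 − 0.792) = 1/0.208 ≈ 4.808.
ΔG contributes k·ΔG = (−$50 billion) / 0.208 ≈ −$240.4 billion.
ΔT of −$50 billion changes first-round spending by −c·ΔT = +$39.6 billion, contributing k·(−c·ΔT) = (+$39.6 billion) / 0.208 ≈ +$190.4 billion.
With ΔG = ΔT and no other leakages, the balanced-budget multiplier is 1, so ΔY = ΔG = −$50 billion.

−$50 billion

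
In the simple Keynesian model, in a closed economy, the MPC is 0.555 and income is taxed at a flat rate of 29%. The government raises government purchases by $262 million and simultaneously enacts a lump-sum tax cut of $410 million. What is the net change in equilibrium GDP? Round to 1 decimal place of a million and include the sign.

Expenditure multiplier = 1/(1 − c(1−t)) = 1/(1 − 0.555×0.71) = 1/0.60595 ≈ 1.65.
ΔG contributes k·ΔG = (+$262 million) / 0.60595 ≈ +$432.4 million.
ΔT of −$410 million changes first-round spending by −c·ΔT = +$227.55 million, contributing k·(−c·ΔT) = (+$227.55 million) / 0.60595 ≈ +$375.5 million.
Net ΔY = k(ΔG − c·ΔT) = (+$489.55 million) / 0.60595 ≈ +$807.9 million.

+$807.9 million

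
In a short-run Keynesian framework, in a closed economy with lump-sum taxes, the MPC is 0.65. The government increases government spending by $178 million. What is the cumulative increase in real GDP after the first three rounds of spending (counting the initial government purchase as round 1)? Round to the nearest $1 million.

$369 million

Round 1 adds ΔG = $178 million; each later round is MPC = 0.65 times the previous.
After 3 rounds: 178 + 115.7 + 75.205 = ΔG·(1 − c^3)/(1 − c) = 178 × (1 − 0.274625)/0.35 ≈ $369 million.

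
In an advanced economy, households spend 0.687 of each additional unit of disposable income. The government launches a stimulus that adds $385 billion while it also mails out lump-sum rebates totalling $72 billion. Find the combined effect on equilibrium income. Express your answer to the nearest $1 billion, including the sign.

Expenditure multiplier = 1/(1 − MPC) = 1/(1 − 0.687) = 1/0.313 ≈ 3.195.
ΔG contributes k·ΔG = (+$385 billion) / 0.313 ≈ +$1,230 billion.
ΔT of −$72 billion changes first-round spending by −c·ΔT = +$49.464 billion, contributing k·(−c·ΔT) = (+$49.464 billion) / 0.313 ≈ +$158 billion.
Net ΔY = k(ΔG − c·ΔT) = (+$434.464 billion) / 0.313 ≈ +$1,388 billion.

+$1,388 billion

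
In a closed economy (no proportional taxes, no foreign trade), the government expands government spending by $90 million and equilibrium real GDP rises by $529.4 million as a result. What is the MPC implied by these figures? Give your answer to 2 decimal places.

0.83

Implied spending multiplier k = ΔY/ΔG = 529.4/90 ≈ 5.8822.
Since k = 1/(1 − MPC), MPC = 1 − 1/k = 1 − ΔG/ΔY = 1 − 90/529.4 ≈ 0.83.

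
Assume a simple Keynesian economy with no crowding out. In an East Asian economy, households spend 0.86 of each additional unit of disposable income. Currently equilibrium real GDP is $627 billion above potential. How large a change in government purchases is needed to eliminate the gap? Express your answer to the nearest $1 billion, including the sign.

−$88 billion

Spending multiplier = 1/(1 − MPC) = 1/(1 − 0.86) = 1/0.14 ≈ 7.143.
Need ΔY = −$627 billion, so ΔG = ΔY/k = (−$627 billion) × 0.14 ≈ −$88 billion.
The government should cut government purchases by $88 billion.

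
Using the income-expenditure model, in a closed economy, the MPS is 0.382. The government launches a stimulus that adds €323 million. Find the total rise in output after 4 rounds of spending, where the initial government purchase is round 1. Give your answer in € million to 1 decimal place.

€722.2 million

MPC = 1 − MPS = 1 − 0.382 = 0.618.
Round 1 adds ΔG = €323 million; each later round is MPC = 0.618 times the previous.
After 4 rounds: 323 + 199.614 + 123.361452 + 76.237377336 = ΔG·(1 − c^4)/(1 − c) = 323 × (1 − 0.145865941776)/0.382 ≈ €722.2 million.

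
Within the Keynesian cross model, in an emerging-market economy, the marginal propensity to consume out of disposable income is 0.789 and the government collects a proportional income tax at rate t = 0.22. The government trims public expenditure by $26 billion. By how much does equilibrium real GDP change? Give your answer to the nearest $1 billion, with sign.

−$68 billion

Government-spending multiplier = 1/(1 − c(1−t)) = 1/(1 − 0.789×0.78) = 1/0.38458 ≈ 2.6.
ΔY = k × ΔG = (−$26 billion) / 0.38458 ≈ −$68 billion.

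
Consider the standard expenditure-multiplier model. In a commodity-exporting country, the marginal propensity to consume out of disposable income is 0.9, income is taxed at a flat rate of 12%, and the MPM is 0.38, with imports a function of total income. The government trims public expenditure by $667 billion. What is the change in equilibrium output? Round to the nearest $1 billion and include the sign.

−$1,134 billion

Expenditure multiplier = 1/(1 − c(1−t) + m) = 1/(1 − 0.9×0.88 + 0.38) = 1/0.588 ≈ 1.701.
ΔY = k × ΔG = (−$667 billion) / 0.588 ≈ −$1,134 billion.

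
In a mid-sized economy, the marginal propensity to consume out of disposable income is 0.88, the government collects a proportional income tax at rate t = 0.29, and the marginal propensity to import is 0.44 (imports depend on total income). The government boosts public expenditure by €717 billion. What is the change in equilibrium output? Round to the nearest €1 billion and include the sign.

+€880 billion

Government-spending multiplier = 1/(1 − c(1−t) + m) = 1/(1 − 0.88×0.71 + 0.44) = 1/0.8152 ≈ 1.227.
ΔY = k × ΔG = (+€717 billion) / 0.8152 ≈ +€880 billion.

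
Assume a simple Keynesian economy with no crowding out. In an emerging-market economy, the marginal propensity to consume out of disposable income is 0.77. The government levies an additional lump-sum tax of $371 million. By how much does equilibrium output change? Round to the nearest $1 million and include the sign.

A lump-sum tax change of +$371 million shifts disposable income by −$371 million; first-round consumption changes by −c × ΔT = −0.77 × (+$371 million) = −$285.67 million.
Expenditure multiplier = 1/(1 − MPC) = 1/(1 − 0.77) = 1/0.23 ≈ 4.348.
The tax multiplier is −c × k ≈ −3.348, so ΔY = k × (−c·ΔT) = (−$285.67 million) / 0.23 ≈ −$1,242 million.

−$1,242 million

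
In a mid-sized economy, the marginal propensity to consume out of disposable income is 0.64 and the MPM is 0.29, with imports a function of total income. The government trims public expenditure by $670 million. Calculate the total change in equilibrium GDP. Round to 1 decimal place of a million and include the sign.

Government-spending multiplier = 1/(1 − c + m) = 1/(1 − 0.64 + 0.29) = 1/0.65 ≈ 1.538.
ΔY = k × ΔG = (−$670 million) / 0.65 ≈ −$1,030.8 million.

−$1,030.8 million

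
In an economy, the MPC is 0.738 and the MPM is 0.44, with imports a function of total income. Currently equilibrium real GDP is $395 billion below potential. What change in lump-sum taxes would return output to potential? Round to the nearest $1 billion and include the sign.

−$376 billion

Spending multiplier = 1/(1 − c + m) = 1/(1 − 0.738 + 0.44) = 1/0.702 ≈ 1.425.
Tax multiplier = −c·k = −0.738/0.702 ≈ −1.051. Need ΔY = +$395 billion, so ΔT = ΔY/(−c·k) = −(+$395 billion) × 0.702 / 0.738 ≈ −$376 billion.
The government should cut lump-sum taxes by $376 billion.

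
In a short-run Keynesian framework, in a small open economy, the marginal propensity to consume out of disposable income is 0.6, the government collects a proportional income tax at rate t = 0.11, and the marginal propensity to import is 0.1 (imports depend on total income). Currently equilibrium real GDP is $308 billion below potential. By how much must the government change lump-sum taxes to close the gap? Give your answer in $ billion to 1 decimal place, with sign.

−$290.5 billion

Spending multiplier = 1/(1 − c(1−t) + m) = 1/(1 − 0.6×0.89 + 0.1) = 1/0.566 ≈ 1.767.
Tax multiplier = −c·k = −0.6/0.566 ≈ −1.06. Need ΔY = +$308 billion, so ΔT = ΔY/(−c·k) = −(+$308 billion) × 0.566 / 0.6 ≈ −$290.5 billion.
The government should cut lump-sum taxes by $290.5 billion.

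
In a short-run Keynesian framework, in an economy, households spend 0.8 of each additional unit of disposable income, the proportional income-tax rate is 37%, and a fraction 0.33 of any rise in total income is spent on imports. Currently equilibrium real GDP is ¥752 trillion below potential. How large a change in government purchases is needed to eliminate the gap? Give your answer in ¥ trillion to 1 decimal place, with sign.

Spending multiplier = 1/(1 − c(1−t) + m) = 1/(1 − 0.8×0.63 + 0.33) = 1/0.826 ≈ 1.211.
Need ΔY = +¥752 trillion, so ΔG = ΔY/k = (+¥752 trillion) × 0.826 ≈ +¥621.2 trillion.
The government should increase government purchases by ¥621.2 trillion.

+¥621.2 trillion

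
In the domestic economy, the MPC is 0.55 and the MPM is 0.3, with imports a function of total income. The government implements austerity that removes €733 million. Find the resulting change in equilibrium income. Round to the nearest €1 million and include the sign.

−€977 million

Spending multiplier = 1/(1 − c + m) = 1/(1 − 0.55 + 0.3) = 1/0.75 ≈ 1.333.
ΔY = k × ΔG = (−€733 million) / 0.75 ≈ −€977 million.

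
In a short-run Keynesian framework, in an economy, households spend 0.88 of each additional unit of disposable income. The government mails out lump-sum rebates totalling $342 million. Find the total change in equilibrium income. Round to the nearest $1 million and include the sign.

+$2,508 million

A lump-sum tax change of −$342 million shifts disposable income by +$342 million; first-round consumption changes by −c × ΔT = −0.88 × (−$342 million) = +$300.96 million.
Expenditure multiplier = 1/(1 − MPC) = 1/(1 − 0.88) = 1/0.12 ≈ 8.333.
The tax multiplier is −c × k ≈ −7.333, so ΔY = k × (−c·ΔT) = (+$300.96 million) / 0.12 = +$2,508 million.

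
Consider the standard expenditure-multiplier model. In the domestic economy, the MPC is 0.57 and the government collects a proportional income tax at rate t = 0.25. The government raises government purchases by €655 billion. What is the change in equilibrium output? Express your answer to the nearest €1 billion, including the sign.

Government-spending multiplier = 1/(1 − c(1−t)) = 1/(1 − 0.57×0.75) = 1/0.5725 ≈ 1.747.
ΔY = k × ΔG = (+€655 billion) / 0.5725 ≈ +€1,144 billion.

+€1,144 billion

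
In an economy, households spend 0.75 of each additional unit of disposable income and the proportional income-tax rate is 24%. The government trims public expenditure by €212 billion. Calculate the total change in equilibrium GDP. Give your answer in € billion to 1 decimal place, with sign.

−€493.0 billion

Spending multiplier = 1/(1 − c(1−t)) = 1/(1 − 0.75×0.76) = 1/0.43 ≈ 2.326.
ΔY = k × ΔG = (−€212 billion) / 0.43 ≈ −€493 billion.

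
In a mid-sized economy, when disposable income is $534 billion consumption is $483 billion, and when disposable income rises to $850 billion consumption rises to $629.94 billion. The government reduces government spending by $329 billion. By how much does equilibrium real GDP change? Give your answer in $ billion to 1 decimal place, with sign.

MPC = ΔC/ΔYd = (629.94 − 483)/(850 − 534) = 146.94/316 = 0.465.
Government-spending multiplier = 1/(1 − MPC) = 1/(1 − 0.465) = 1/0.535 ≈ 1.869.
ΔY = k × ΔG = (−$329 billion) / 0.535 ≈ −$615 billion.

−$615.0 billion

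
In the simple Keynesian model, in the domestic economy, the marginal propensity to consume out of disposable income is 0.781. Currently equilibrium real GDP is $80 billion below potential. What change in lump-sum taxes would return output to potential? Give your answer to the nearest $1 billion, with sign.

−$22 billion

Spending multiplier = 1/(1 − MPC) = 1/(1 − 0.781) = 1/0.219 ≈ 4.566.
Tax multiplier = −c·k = −0.781/0.219 ≈ −3.566. Need ΔY = +$80 billion, so ΔT = ΔY/(−c·k) = −(+$80 billion) × 0.219 / 0.781 ≈ −$22 billion.
The government should cut lump-sum taxes by $22 billion.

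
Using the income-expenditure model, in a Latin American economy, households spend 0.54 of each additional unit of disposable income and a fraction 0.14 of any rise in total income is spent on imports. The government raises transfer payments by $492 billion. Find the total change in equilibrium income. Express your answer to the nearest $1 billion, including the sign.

The transfer change shifts disposable income by +$492 billion, so first-round consumption changes by c·ΔTR = 0.54 × (+$492 billion) = +$265.68 billion.
Expenditure multiplier = 1/(1 − c + m) = 1/(1 − 0.54 + 0.14) = 1/0.6 ≈ 1.667.
The transfer multiplier is c × k = 0.9, so ΔY = k × (c·ΔTR) = (+$265.68 billion) / 0.6 ≈ +$443 billion.

+$443 billion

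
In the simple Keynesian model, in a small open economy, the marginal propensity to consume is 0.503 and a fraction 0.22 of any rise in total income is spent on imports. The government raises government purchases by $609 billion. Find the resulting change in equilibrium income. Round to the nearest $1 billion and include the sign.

+$849 billion

Spending multiplier = 1/(1 − c + m) = 1/(1 − 0.503 + 0.22) = 1/0.717 ≈ 1.395.
ΔY = k × ΔG = (+$609 billion) / 0.717 ≈ +$849 billion.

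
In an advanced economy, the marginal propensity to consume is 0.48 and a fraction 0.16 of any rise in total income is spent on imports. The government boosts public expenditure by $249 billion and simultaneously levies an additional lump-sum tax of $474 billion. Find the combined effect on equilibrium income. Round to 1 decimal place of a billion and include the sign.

+$31.6 billion

Expenditure multiplier = 1/(1 − c + m) = 1/(1 − 0.48 + 0.16) = 1/0.68 ≈ 1.471.
ΔG contributes k·ΔG = (+$249 billion) / 0.68 ≈ +$366.2 billion.
ΔT of +$474 billion changes first-round spending by −c·ΔT = −$227.52 billion, contributing k·(−c·ΔT) = (−$227.52 billion) / 0.68 ≈ −$334.6 billion.
Net ΔY = k(ΔG − c·ΔT) = (+$21.48 billion) / 0.68 ≈ +$31.6 billion.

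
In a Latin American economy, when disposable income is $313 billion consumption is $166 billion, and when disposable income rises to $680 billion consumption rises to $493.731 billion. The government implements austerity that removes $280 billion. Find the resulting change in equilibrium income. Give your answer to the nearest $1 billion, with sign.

MPC = ΔC/ΔYd = (493.731 − 166)/(680 − 313) = 327.731/367 = 0.893.
Spending multiplier = 1/(1 − MPC) = 1/(1 − 0.893) = 1/0.107 ≈ 9.346.
ΔY = k × ΔG = (−$280 billion) / 0.107 ≈ −$2,617 billion.

−$2,617 billion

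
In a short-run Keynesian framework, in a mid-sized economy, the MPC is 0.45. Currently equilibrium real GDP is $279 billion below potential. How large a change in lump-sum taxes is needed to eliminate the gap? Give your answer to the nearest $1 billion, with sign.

−$341 billion

Spending multiplier = 1/(1 − MPC) = 1/(1 − 0.45) = 1/0.55 ≈ 1.818.
Tax multiplier = −c·k = −0.45/0.55 ≈ −0.818. Need ΔY = +$279 billion, so ΔT = ΔY/(−c·k) = −(+$279 billion) × 0.55 / 0.45 = −$341 billion.
The government should cut lump-sum taxes by $341 billion.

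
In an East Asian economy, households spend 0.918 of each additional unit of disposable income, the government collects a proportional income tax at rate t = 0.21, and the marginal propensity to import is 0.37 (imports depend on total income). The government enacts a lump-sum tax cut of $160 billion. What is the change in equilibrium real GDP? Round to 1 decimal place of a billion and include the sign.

+$227.8 billion

A lump-sum tax change of −$160 billion shifts disposable income by +$160 billion; first-round consumption changes by −c × ΔT = −0.918 × (−$160 billion) = +$146.88 billion.
Expenditure multiplier = 1/(1 − c(1−t) + m) = 1/(1 − 0.918×0.79 + 0.37) = 1/0.64478 ≈ 1.551.
The tax multiplier is −c × k ≈ −1.424, so ΔY = k × (−c·ΔT) = (+$146.88 billion) / 0.64478 ≈ +$227.8 billion.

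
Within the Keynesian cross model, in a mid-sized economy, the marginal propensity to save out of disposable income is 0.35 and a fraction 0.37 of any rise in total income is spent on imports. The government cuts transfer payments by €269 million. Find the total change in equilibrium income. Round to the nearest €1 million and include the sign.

MPC = 1 − MPS = 1 − 0.35 = 0.65.
The transfer change shifts disposable income by −€269 million, so first-round consumption changes by c·ΔTR = 0.65 × (−€269 million) = −€174.85 million.
Expenditure multiplier = 1/(1 − c + m) = 1/(1 − 0.65 + 0.37) = 1/0.72 ≈ 1.389.
The transfer multiplier is c × k ≈ 0.903, so ΔY = k × (c·ΔTR) = (−€174.85 million) / 0.72 ≈ −€243 million.

−€243 million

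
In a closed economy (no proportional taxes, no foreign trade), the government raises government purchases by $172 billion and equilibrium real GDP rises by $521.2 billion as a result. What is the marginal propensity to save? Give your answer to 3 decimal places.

0.330

Implied spending multiplier k = ΔY/ΔG = 521.2/172 ≈ 3.0302.
Since k = 1/(1 − MPC), MPC = 1 − 1/k = 1 − ΔG/ΔY = 1 − 172/521.2 ≈ 0.670.
MPS = 1 − MPC = 0.330.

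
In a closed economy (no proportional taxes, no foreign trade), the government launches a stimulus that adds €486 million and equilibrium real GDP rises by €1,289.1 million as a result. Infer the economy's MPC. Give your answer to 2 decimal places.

Implied spending multiplier k = ΔY/ΔG = 1,289.1/486 ≈ 2.6525.
Since k = 1/(1 − MPC), MPC = 1 − 1/k = 1 − ΔG/ΔY = 1 − 486/1,289.1 ≈ 0.62.

0.62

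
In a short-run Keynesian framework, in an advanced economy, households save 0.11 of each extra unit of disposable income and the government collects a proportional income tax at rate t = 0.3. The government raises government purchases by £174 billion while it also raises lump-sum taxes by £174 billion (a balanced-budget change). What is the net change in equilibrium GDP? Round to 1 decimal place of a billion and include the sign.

MPC = 1 − MPS = 1 − 0.11 = 0.89.
Expenditure multiplier = 1/(1 − c(1−t)) = 1/(1 − 0.89×0.7) = 1/0.377 ≈ 2.653.
ΔG contributes k·ΔG = (+£174 billion) / 0.377 ≈ +£461.5 billion.
ΔT of +£174 billion changes first-round spending by −c·ΔT = −£154.86 billion, contributing k·(−c·ΔT) = (−£154.86 billion) / 0.377 ≈ −£410.8 billion.
Net ΔY = k(ΔG − c·ΔT) = (+£19.14 billion) / 0.377 ≈ +£50.8 billion.

+£50.8 billion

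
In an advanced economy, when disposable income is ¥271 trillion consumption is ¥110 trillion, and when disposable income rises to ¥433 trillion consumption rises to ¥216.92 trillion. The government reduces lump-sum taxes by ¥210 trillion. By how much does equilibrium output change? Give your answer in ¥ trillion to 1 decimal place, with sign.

+¥407.6 trillion

MPC = ΔC/ΔYd = (216.92 − 110)/(433 − 271) = 106.92/162 = 0.66.
A lump-sum tax change of −¥210 trillion shifts disposable income by +¥210 trillion; first-round consumption changes by −c × ΔT = −0.66 × (−¥210 trillion) = +¥138.6 trillion.
Expenditure multiplier = 1/(1 − MPC) = 1/(1 − 0.66) = 1/0.34 ≈ 2.941.
The tax multiplier is −c × k ≈ −1.941, so ΔY = k × (−c·ΔT) = (+¥138.6 trillion) / 0.34 ≈ +¥407.6 trillion.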